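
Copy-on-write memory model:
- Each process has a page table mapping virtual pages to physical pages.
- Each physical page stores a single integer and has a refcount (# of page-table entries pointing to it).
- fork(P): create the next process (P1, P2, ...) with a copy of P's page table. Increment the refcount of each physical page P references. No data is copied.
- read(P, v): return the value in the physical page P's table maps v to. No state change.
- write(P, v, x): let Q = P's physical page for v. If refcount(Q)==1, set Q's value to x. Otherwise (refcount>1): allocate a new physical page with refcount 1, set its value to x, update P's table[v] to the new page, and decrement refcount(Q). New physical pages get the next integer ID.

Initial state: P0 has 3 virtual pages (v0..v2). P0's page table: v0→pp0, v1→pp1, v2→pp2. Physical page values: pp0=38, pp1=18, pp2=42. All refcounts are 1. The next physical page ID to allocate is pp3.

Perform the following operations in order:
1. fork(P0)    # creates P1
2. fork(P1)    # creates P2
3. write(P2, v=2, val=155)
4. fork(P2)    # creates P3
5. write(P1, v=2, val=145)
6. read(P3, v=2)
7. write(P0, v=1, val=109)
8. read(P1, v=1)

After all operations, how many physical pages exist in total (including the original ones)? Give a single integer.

Answer: 6

Derivation:
Op 1: fork(P0) -> P1. 3 ppages; refcounts: pp0:2 pp1:2 pp2:2
Op 2: fork(P1) -> P2. 3 ppages; refcounts: pp0:3 pp1:3 pp2:3
Op 3: write(P2, v2, 155). refcount(pp2)=3>1 -> COPY to pp3. 4 ppages; refcounts: pp0:3 pp1:3 pp2:2 pp3:1
Op 4: fork(P2) -> P3. 4 ppages; refcounts: pp0:4 pp1:4 pp2:2 pp3:2
Op 5: write(P1, v2, 145). refcount(pp2)=2>1 -> COPY to pp4. 5 ppages; refcounts: pp0:4 pp1:4 pp2:1 pp3:2 pp4:1
Op 6: read(P3, v2) -> 155. No state change.
Op 7: write(P0, v1, 109). refcount(pp1)=4>1 -> COPY to pp5. 6 ppages; refcounts: pp0:4 pp1:3 pp2:1 pp3:2 pp4:1 pp5:1
Op 8: read(P1, v1) -> 18. No state change.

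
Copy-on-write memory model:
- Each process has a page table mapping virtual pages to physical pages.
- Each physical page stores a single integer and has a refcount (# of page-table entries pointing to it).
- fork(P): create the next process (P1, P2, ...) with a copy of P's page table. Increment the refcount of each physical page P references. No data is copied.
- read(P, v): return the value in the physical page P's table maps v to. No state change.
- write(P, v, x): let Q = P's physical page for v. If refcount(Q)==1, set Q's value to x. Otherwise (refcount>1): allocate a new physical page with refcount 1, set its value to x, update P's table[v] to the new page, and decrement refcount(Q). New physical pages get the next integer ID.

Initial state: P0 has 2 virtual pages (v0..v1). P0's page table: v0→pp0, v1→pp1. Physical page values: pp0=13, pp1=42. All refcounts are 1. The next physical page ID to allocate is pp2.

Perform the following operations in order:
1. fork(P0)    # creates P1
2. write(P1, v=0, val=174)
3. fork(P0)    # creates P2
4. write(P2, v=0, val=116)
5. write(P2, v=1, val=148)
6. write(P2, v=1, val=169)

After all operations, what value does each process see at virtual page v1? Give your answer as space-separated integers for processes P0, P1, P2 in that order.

Answer: 42 42 169

Derivation:
Op 1: fork(P0) -> P1. 2 ppages; refcounts: pp0:2 pp1:2
Op 2: write(P1, v0, 174). refcount(pp0)=2>1 -> COPY to pp2. 3 ppages; refcounts: pp0:1 pp1:2 pp2:1
Op 3: fork(P0) -> P2. 3 ppages; refcounts: pp0:2 pp1:3 pp2:1
Op 4: write(P2, v0, 116). refcount(pp0)=2>1 -> COPY to pp3. 4 ppages; refcounts: pp0:1 pp1:3 pp2:1 pp3:1
Op 5: write(P2, v1, 148). refcount(pp1)=3>1 -> COPY to pp4. 5 ppages; refcounts: pp0:1 pp1:2 pp2:1 pp3:1 pp4:1
Op 6: write(P2, v1, 169). refcount(pp4)=1 -> write in place. 5 ppages; refcounts: pp0:1 pp1:2 pp2:1 pp3:1 pp4:1
P0: v1 -> pp1 = 42
P1: v1 -> pp1 = 42
P2: v1 -> pp4 = 169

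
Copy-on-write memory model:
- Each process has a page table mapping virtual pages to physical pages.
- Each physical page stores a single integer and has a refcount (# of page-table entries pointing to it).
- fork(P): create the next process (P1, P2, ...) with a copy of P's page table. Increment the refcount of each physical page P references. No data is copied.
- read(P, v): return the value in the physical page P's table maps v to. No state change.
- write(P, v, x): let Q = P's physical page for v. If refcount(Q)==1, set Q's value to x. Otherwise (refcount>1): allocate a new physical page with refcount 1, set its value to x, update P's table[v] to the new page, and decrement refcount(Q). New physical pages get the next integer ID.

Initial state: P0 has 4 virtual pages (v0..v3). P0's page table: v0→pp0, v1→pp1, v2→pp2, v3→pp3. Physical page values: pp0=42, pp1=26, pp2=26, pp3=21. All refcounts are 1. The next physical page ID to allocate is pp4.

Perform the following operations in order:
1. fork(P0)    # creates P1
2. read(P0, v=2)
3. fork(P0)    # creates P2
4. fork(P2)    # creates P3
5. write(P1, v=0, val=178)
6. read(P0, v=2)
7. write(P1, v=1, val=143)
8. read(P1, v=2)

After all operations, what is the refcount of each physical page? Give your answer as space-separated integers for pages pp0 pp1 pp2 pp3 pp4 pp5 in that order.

Answer: 3 3 4 4 1 1

Derivation:
Op 1: fork(P0) -> P1. 4 ppages; refcounts: pp0:2 pp1:2 pp2:2 pp3:2
Op 2: read(P0, v2) -> 26. No state change.
Op 3: fork(P0) -> P2. 4 ppages; refcounts: pp0:3 pp1:3 pp2:3 pp3:3
Op 4: fork(P2) -> P3. 4 ppages; refcounts: pp0:4 pp1:4 pp2:4 pp3:4
Op 5: write(P1, v0, 178). refcount(pp0)=4>1 -> COPY to pp4. 5 ppages; refcounts: pp0:3 pp1:4 pp2:4 pp3:4 pp4:1
Op 6: read(P0, v2) -> 26. No state change.
Op 7: write(P1, v1, 143). refcount(pp1)=4>1 -> COPY to pp5. 6 ppages; refcounts: pp0:3 pp1:3 pp2:4 pp3:4 pp4:1 pp5:1
Op 8: read(P1, v2) -> 26. No state change.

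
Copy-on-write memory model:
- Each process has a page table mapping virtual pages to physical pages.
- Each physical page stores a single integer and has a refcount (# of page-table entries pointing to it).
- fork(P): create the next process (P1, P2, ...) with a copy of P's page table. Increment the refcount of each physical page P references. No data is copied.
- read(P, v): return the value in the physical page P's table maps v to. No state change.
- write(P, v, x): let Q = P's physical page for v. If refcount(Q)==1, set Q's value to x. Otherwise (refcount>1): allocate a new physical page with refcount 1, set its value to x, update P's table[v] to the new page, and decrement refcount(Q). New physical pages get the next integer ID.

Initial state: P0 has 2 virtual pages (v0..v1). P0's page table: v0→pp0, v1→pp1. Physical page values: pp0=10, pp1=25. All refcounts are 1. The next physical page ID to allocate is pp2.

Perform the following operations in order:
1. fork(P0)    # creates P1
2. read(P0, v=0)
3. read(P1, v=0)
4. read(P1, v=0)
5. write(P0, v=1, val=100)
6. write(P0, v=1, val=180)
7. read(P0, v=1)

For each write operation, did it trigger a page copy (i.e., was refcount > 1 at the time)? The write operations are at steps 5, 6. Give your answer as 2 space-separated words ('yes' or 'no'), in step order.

Op 1: fork(P0) -> P1. 2 ppages; refcounts: pp0:2 pp1:2
Op 2: read(P0, v0) -> 10. No state change.
Op 3: read(P1, v0) -> 10. No state change.
Op 4: read(P1, v0) -> 10. No state change.
Op 5: write(P0, v1, 100). refcount(pp1)=2>1 -> COPY to pp2. 3 ppages; refcounts: pp0:2 pp1:1 pp2:1
Op 6: write(P0, v1, 180). refcount(pp2)=1 -> write in place. 3 ppages; refcounts: pp0:2 pp1:1 pp2:1
Op 7: read(P0, v1) -> 180. No state change.

yes no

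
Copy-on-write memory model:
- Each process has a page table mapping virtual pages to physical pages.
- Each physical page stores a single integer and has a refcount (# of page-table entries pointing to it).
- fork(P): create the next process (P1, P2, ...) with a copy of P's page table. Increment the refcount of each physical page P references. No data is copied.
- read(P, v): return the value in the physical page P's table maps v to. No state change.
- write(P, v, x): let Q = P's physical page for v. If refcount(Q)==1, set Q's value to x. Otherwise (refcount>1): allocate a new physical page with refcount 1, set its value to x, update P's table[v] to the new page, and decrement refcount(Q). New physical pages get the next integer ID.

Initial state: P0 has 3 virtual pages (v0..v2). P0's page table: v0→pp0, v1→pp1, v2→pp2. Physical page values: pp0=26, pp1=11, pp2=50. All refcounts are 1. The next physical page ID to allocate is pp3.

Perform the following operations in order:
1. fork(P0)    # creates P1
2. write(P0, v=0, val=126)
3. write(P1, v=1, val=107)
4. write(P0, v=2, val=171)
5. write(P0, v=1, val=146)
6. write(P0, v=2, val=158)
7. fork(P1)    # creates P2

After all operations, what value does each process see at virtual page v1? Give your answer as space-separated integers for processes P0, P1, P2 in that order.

Answer: 146 107 107

Derivation:
Op 1: fork(P0) -> P1. 3 ppages; refcounts: pp0:2 pp1:2 pp2:2
Op 2: write(P0, v0, 126). refcount(pp0)=2>1 -> COPY to pp3. 4 ppages; refcounts: pp0:1 pp1:2 pp2:2 pp3:1
Op 3: write(P1, v1, 107). refcount(pp1)=2>1 -> COPY to pp4. 5 ppages; refcounts: pp0:1 pp1:1 pp2:2 pp3:1 pp4:1
Op 4: write(P0, v2, 171). refcount(pp2)=2>1 -> COPY to pp5. 6 ppages; refcounts: pp0:1 pp1:1 pp2:1 pp3:1 pp4:1 pp5:1
Op 5: write(P0, v1, 146). refcount(pp1)=1 -> write in place. 6 ppages; refcounts: pp0:1 pp1:1 pp2:1 pp3:1 pp4:1 pp5:1
Op 6: write(P0, v2, 158). refcount(pp5)=1 -> write in place. 6 ppages; refcounts: pp0:1 pp1:1 pp2:1 pp3:1 pp4:1 pp5:1
Op 7: fork(P1) -> P2. 6 ppages; refcounts: pp0:2 pp1:1 pp2:2 pp3:1 pp4:2 pp5:1
P0: v1 -> pp1 = 146
P1: v1 -> pp4 = 107
P2: v1 -> pp4 = 107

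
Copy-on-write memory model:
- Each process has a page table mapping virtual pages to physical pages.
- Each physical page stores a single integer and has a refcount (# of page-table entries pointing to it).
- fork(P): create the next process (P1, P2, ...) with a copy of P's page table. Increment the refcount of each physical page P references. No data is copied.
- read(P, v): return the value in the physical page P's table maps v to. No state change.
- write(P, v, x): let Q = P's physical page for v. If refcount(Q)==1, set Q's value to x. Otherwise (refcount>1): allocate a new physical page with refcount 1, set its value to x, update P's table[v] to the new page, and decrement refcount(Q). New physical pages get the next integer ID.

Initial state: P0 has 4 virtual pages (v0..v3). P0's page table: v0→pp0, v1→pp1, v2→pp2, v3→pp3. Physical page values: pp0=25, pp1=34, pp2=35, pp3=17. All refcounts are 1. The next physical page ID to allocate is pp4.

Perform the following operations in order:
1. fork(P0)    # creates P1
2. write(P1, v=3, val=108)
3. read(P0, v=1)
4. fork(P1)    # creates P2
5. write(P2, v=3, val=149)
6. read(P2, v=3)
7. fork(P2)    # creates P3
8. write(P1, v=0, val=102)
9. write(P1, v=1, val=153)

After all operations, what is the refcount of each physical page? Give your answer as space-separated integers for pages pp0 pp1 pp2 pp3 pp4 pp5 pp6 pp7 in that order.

Answer: 3 3 4 1 1 2 1 1

Derivation:
Op 1: fork(P0) -> P1. 4 ppages; refcounts: pp0:2 pp1:2 pp2:2 pp3:2
Op 2: write(P1, v3, 108). refcount(pp3)=2>1 -> COPY to pp4. 5 ppages; refcounts: pp0:2 pp1:2 pp2:2 pp3:1 pp4:1
Op 3: read(P0, v1) -> 34. No state change.
Op 4: fork(P1) -> P2. 5 ppages; refcounts: pp0:3 pp1:3 pp2:3 pp3:1 pp4:2
Op 5: write(P2, v3, 149). refcount(pp4)=2>1 -> COPY to pp5. 6 ppages; refcounts: pp0:3 pp1:3 pp2:3 pp3:1 pp4:1 pp5:1
Op 6: read(P2, v3) -> 149. No state change.
Op 7: fork(P2) -> P3. 6 ppages; refcounts: pp0:4 pp1:4 pp2:4 pp3:1 pp4:1 pp5:2
Op 8: write(P1, v0, 102). refcount(pp0)=4>1 -> COPY to pp6. 7 ppages; refcounts: pp0:3 pp1:4 pp2:4 pp3:1 pp4:1 pp5:2 pp6:1
Op 9: write(P1, v1, 153). refcount(pp1)=4>1 -> COPY to pp7. 8 ppages; refcounts: pp0:3 pp1:3 pp2:4 pp3:1 pp4:1 pp5:2 pp6:1 pp7:1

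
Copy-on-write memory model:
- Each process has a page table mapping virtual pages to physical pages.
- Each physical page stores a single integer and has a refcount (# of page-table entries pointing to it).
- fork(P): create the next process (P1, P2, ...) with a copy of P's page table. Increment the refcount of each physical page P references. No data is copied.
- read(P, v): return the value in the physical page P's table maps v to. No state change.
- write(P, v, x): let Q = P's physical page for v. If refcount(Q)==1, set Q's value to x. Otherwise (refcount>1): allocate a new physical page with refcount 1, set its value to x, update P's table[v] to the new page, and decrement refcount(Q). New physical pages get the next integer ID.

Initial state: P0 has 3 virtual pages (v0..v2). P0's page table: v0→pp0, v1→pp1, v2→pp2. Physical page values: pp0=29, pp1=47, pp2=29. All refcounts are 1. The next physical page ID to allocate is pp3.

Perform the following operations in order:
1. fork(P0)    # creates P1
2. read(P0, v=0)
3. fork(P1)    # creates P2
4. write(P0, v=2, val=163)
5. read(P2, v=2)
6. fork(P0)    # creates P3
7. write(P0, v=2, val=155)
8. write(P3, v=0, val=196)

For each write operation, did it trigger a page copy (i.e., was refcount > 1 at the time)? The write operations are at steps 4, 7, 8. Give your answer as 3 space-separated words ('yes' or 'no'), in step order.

Op 1: fork(P0) -> P1. 3 ppages; refcounts: pp0:2 pp1:2 pp2:2
Op 2: read(P0, v0) -> 29. No state change.
Op 3: fork(P1) -> P2. 3 ppages; refcounts: pp0:3 pp1:3 pp2:3
Op 4: write(P0, v2, 163). refcount(pp2)=3>1 -> COPY to pp3. 4 ppages; refcounts: pp0:3 pp1:3 pp2:2 pp3:1
Op 5: read(P2, v2) -> 29. No state change.
Op 6: fork(P0) -> P3. 4 ppages; refcounts: pp0:4 pp1:4 pp2:2 pp3:2
Op 7: write(P0, v2, 155). refcount(pp3)=2>1 -> COPY to pp4. 5 ppages; refcounts: pp0:4 pp1:4 pp2:2 pp3:1 pp4:1
Op 8: write(P3, v0, 196). refcount(pp0)=4>1 -> COPY to pp5. 6 ppages; refcounts: pp0:3 pp1:4 pp2:2 pp3:1 pp4:1 pp5:1

yes yes yes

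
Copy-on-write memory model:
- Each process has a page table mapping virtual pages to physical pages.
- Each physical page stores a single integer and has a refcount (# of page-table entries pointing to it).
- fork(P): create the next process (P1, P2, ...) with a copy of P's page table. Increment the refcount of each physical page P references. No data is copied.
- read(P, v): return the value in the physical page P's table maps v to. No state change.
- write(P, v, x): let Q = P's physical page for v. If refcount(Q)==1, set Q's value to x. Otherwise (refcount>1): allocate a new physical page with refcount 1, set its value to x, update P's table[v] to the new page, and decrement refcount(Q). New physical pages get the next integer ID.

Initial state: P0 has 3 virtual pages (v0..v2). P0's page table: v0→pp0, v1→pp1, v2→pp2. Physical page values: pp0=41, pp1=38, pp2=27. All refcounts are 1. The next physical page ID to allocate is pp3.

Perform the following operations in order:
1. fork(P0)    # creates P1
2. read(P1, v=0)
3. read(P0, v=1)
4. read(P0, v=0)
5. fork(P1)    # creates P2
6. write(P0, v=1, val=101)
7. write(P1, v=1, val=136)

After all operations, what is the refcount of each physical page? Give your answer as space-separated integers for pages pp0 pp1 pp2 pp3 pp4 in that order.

Answer: 3 1 3 1 1

Derivation:
Op 1: fork(P0) -> P1. 3 ppages; refcounts: pp0:2 pp1:2 pp2:2
Op 2: read(P1, v0) -> 41. No state change.
Op 3: read(P0, v1) -> 38. No state change.
Op 4: read(P0, v0) -> 41. No state change.
Op 5: fork(P1) -> P2. 3 ppages; refcounts: pp0:3 pp1:3 pp2:3
Op 6: write(P0, v1, 101). refcount(pp1)=3>1 -> COPY to pp3. 4 ppages; refcounts: pp0:3 pp1:2 pp2:3 pp3:1
Op 7: write(P1, v1, 136). refcount(pp1)=2>1 -> COPY to pp4. 5 ppages; refcounts: pp0:3 pp1:1 pp2:3 pp3:1 pp4:1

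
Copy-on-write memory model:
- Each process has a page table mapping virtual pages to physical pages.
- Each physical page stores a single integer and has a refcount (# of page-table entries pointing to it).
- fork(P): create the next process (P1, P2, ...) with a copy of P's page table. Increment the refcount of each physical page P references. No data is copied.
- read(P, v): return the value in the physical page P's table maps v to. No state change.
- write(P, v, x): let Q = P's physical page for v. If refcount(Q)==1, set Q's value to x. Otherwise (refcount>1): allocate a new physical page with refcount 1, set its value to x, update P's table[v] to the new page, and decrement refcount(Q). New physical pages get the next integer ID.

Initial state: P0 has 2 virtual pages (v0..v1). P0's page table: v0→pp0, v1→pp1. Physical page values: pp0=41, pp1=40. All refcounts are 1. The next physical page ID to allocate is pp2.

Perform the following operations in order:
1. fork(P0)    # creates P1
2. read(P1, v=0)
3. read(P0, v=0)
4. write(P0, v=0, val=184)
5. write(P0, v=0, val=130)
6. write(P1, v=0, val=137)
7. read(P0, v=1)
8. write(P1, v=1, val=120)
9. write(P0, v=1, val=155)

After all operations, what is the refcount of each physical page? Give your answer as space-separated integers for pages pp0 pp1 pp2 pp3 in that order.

Answer: 1 1 1 1

Derivation:
Op 1: fork(P0) -> P1. 2 ppages; refcounts: pp0:2 pp1:2
Op 2: read(P1, v0) -> 41. No state change.
Op 3: read(P0, v0) -> 41. No state change.
Op 4: write(P0, v0, 184). refcount(pp0)=2>1 -> COPY to pp2. 3 ppages; refcounts: pp0:1 pp1:2 pp2:1
Op 5: write(P0, v0, 130). refcount(pp2)=1 -> write in place. 3 ppages; refcounts: pp0:1 pp1:2 pp2:1
Op 6: write(P1, v0, 137). refcount(pp0)=1 -> write in place. 3 ppages; refcounts: pp0:1 pp1:2 pp2:1
Op 7: read(P0, v1) -> 40. No state change.
Op 8: write(P1, v1, 120). refcount(pp1)=2>1 -> COPY to pp3. 4 ppages; refcounts: pp0:1 pp1:1 pp2:1 pp3:1
Op 9: write(P0, v1, 155). refcount(pp1)=1 -> write in place. 4 ppages; refcounts: pp0:1 pp1:1 pp2:1 pp3:1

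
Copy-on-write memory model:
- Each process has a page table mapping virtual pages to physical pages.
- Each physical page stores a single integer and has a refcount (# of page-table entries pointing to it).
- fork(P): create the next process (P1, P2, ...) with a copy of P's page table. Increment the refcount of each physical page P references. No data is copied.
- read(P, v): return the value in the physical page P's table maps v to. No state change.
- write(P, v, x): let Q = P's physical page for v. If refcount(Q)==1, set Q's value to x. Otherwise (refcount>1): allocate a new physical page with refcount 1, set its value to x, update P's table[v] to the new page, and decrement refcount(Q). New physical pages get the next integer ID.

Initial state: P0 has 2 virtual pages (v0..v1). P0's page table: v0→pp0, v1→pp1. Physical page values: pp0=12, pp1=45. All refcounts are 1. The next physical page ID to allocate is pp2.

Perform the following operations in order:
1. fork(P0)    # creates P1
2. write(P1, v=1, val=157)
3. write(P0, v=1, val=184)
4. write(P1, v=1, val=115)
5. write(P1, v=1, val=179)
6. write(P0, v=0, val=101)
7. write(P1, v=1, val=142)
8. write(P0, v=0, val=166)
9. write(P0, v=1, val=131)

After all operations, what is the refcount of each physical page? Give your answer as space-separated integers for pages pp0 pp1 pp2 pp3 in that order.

Op 1: fork(P0) -> P1. 2 ppages; refcounts: pp0:2 pp1:2
Op 2: write(P1, v1, 157). refcount(pp1)=2>1 -> COPY to pp2. 3 ppages; refcounts: pp0:2 pp1:1 pp2:1
Op 3: write(P0, v1, 184). refcount(pp1)=1 -> write in place. 3 ppages; refcounts: pp0:2 pp1:1 pp2:1
Op 4: write(P1, v1, 115). refcount(pp2)=1 -> write in place. 3 ppages; refcounts: pp0:2 pp1:1 pp2:1
Op 5: write(P1, v1, 179). refcount(pp2)=1 -> write in place. 3 ppages; refcounts: pp0:2 pp1:1 pp2:1
Op 6: write(P0, v0, 101). refcount(pp0)=2>1 -> COPY to pp3. 4 ppages; refcounts: pp0:1 pp1:1 pp2:1 pp3:1
Op 7: write(P1, v1, 142). refcount(pp2)=1 -> write in place. 4 ppages; refcounts: pp0:1 pp1:1 pp2:1 pp3:1
Op 8: write(P0, v0, 166). refcount(pp3)=1 -> write in place. 4 ppages; refcounts: pp0:1 pp1:1 pp2:1 pp3:1
Op 9: write(P0, v1, 131). refcount(pp1)=1 -> write in place. 4 ppages; refcounts: pp0:1 pp1:1 pp2:1 pp3:1

Answer: 1 1 1 1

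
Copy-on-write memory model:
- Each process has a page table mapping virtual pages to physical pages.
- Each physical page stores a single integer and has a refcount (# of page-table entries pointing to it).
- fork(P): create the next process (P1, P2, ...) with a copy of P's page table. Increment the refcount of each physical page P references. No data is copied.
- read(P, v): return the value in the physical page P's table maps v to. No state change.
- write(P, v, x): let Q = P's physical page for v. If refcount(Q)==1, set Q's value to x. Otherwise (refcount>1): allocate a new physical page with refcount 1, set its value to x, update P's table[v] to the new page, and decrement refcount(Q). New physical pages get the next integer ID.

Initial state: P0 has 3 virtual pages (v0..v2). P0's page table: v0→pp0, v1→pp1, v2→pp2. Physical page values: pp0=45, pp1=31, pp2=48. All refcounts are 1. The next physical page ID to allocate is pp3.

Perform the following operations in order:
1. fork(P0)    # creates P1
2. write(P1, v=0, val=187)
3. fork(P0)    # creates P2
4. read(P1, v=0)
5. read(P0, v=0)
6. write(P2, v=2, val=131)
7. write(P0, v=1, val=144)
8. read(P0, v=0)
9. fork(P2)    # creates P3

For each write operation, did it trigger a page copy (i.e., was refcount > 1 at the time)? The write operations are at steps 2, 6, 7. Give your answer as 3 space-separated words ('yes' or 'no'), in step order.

Op 1: fork(P0) -> P1. 3 ppages; refcounts: pp0:2 pp1:2 pp2:2
Op 2: write(P1, v0, 187). refcount(pp0)=2>1 -> COPY to pp3. 4 ppages; refcounts: pp0:1 pp1:2 pp2:2 pp3:1
Op 3: fork(P0) -> P2. 4 ppages; refcounts: pp0:2 pp1:3 pp2:3 pp3:1
Op 4: read(P1, v0) -> 187. No state change.
Op 5: read(P0, v0) -> 45. No state change.
Op 6: write(P2, v2, 131). refcount(pp2)=3>1 -> COPY to pp4. 5 ppages; refcounts: pp0:2 pp1:3 pp2:2 pp3:1 pp4:1
Op 7: write(P0, v1, 144). refcount(pp1)=3>1 -> COPY to pp5. 6 ppages; refcounts: pp0:2 pp1:2 pp2:2 pp3:1 pp4:1 pp5:1
Op 8: read(P0, v0) -> 45. No state change.
Op 9: fork(P2) -> P3. 6 ppages; refcounts: pp0:3 pp1:3 pp2:2 pp3:1 pp4:2 pp5:1

yes yes yes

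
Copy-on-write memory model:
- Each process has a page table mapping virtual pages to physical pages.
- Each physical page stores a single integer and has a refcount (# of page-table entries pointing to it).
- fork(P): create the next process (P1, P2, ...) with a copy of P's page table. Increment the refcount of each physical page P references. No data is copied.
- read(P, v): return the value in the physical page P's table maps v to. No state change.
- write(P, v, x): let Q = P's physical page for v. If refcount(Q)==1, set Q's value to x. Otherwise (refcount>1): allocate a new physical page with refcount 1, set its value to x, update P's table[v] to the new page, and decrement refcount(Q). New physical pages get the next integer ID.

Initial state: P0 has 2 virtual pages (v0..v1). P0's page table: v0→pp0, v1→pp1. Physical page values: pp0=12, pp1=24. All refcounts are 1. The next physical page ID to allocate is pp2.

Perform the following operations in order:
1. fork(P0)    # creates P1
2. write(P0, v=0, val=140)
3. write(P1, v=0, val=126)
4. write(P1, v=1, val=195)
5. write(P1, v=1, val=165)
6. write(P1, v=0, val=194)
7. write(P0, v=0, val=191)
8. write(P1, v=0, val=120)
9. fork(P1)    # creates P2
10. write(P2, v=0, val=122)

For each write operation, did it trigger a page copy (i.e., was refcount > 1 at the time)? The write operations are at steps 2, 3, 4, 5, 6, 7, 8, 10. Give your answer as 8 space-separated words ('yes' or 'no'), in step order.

Op 1: fork(P0) -> P1. 2 ppages; refcounts: pp0:2 pp1:2
Op 2: write(P0, v0, 140). refcount(pp0)=2>1 -> COPY to pp2. 3 ppages; refcounts: pp0:1 pp1:2 pp2:1
Op 3: write(P1, v0, 126). refcount(pp0)=1 -> write in place. 3 ppages; refcounts: pp0:1 pp1:2 pp2:1
Op 4: write(P1, v1, 195). refcount(pp1)=2>1 -> COPY to pp3. 4 ppages; refcounts: pp0:1 pp1:1 pp2:1 pp3:1
Op 5: write(P1, v1, 165). refcount(pp3)=1 -> write in place. 4 ppages; refcounts: pp0:1 pp1:1 pp2:1 pp3:1
Op 6: write(P1, v0, 194). refcount(pp0)=1 -> write in place. 4 ppages; refcounts: pp0:1 pp1:1 pp2:1 pp3:1
Op 7: write(P0, v0, 191). refcount(pp2)=1 -> write in place. 4 ppages; refcounts: pp0:1 pp1:1 pp2:1 pp3:1
Op 8: write(P1, v0, 120). refcount(pp0)=1 -> write in place. 4 ppages; refcounts: pp0:1 pp1:1 pp2:1 pp3:1
Op 9: fork(P1) -> P2. 4 ppages; refcounts: pp0:2 pp1:1 pp2:1 pp3:2
Op 10: write(P2, v0, 122). refcount(pp0)=2>1 -> COPY to pp4. 5 ppages; refcounts: pp0:1 pp1:1 pp2:1 pp3:2 pp4:1

yes no yes no no no no yes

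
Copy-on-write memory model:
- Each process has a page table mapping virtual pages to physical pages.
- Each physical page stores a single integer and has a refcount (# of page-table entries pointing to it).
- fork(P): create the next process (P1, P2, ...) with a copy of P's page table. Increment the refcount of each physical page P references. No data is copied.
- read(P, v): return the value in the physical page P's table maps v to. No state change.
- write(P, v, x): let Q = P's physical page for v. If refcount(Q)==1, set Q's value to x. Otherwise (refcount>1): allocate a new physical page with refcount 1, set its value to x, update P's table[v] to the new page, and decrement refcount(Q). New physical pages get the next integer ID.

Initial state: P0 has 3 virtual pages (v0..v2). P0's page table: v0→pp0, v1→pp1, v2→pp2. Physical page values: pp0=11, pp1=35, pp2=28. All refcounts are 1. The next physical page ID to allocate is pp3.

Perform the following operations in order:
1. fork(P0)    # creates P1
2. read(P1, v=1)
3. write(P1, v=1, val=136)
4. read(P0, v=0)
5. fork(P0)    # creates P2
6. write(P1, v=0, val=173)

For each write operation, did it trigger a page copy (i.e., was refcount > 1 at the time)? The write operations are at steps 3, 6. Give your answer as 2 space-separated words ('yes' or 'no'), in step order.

Op 1: fork(P0) -> P1. 3 ppages; refcounts: pp0:2 pp1:2 pp2:2
Op 2: read(P1, v1) -> 35. No state change.
Op 3: write(P1, v1, 136). refcount(pp1)=2>1 -> COPY to pp3. 4 ppages; refcounts: pp0:2 pp1:1 pp2:2 pp3:1
Op 4: read(P0, v0) -> 11. No state change.
Op 5: fork(P0) -> P2. 4 ppages; refcounts: pp0:3 pp1:2 pp2:3 pp3:1
Op 6: write(P1, v0, 173). refcount(pp0)=3>1 -> COPY to pp4. 5 ppages; refcounts: pp0:2 pp1:2 pp2:3 pp3:1 pp4:1

yes yes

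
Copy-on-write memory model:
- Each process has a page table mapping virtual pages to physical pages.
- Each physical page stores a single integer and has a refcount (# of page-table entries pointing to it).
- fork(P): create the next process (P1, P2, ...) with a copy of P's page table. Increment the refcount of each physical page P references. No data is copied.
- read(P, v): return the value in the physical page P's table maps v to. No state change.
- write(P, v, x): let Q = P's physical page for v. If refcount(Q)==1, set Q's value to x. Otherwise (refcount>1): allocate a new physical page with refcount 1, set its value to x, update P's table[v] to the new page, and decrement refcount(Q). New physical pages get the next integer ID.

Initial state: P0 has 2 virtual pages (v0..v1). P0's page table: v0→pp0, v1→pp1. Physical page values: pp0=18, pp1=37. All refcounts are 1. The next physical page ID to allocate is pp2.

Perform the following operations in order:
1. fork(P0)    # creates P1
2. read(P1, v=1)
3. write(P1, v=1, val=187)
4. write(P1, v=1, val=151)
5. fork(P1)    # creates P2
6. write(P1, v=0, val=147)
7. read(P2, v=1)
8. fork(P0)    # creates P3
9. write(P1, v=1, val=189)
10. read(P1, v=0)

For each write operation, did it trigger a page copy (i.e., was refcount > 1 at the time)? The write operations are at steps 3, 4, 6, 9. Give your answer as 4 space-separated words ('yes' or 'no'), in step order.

Op 1: fork(P0) -> P1. 2 ppages; refcounts: pp0:2 pp1:2
Op 2: read(P1, v1) -> 37. No state change.
Op 3: write(P1, v1, 187). refcount(pp1)=2>1 -> COPY to pp2. 3 ppages; refcounts: pp0:2 pp1:1 pp2:1
Op 4: write(P1, v1, 151). refcount(pp2)=1 -> write in place. 3 ppages; refcounts: pp0:2 pp1:1 pp2:1
Op 5: fork(P1) -> P2. 3 ppages; refcounts: pp0:3 pp1:1 pp2:2
Op 6: write(P1, v0, 147). refcount(pp0)=3>1 -> COPY to pp3. 4 ppages; refcounts: pp0:2 pp1:1 pp2:2 pp3:1
Op 7: read(P2, v1) -> 151. No state change.
Op 8: fork(P0) -> P3. 4 ppages; refcounts: pp0:3 pp1:2 pp2:2 pp3:1
Op 9: write(P1, v1, 189). refcount(pp2)=2>1 -> COPY to pp4. 5 ppages; refcounts: pp0:3 pp1:2 pp2:1 pp3:1 pp4:1
Op 10: read(P1, v0) -> 147. No state change.

yes no yes yes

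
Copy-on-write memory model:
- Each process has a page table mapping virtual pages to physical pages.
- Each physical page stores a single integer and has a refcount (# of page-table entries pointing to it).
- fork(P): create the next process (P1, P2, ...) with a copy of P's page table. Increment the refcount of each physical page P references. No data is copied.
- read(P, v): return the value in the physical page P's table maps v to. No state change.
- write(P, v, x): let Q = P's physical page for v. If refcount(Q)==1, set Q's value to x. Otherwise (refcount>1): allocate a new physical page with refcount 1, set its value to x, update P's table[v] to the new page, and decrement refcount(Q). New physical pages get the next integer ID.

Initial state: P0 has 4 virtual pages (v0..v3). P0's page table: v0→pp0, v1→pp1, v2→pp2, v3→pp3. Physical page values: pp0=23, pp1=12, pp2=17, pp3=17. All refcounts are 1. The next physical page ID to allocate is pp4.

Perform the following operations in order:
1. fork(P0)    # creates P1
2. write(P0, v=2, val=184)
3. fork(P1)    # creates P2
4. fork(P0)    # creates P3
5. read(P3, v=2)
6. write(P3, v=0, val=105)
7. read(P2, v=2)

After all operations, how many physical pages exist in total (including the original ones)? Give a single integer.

Answer: 6

Derivation:
Op 1: fork(P0) -> P1. 4 ppages; refcounts: pp0:2 pp1:2 pp2:2 pp3:2
Op 2: write(P0, v2, 184). refcount(pp2)=2>1 -> COPY to pp4. 5 ppages; refcounts: pp0:2 pp1:2 pp2:1 pp3:2 pp4:1
Op 3: fork(P1) -> P2. 5 ppages; refcounts: pp0:3 pp1:3 pp2:2 pp3:3 pp4:1
Op 4: fork(P0) -> P3. 5 ppages; refcounts: pp0:4 pp1:4 pp2:2 pp3:4 pp4:2
Op 5: read(P3, v2) -> 184. No state change.
Op 6: write(P3, v0, 105). refcount(pp0)=4>1 -> COPY to pp5. 6 ppages; refcounts: pp0:3 pp1:4 pp2:2 pp3:4 pp4:2 pp5:1
Op 7: read(P2, v2) -> 17. No state change.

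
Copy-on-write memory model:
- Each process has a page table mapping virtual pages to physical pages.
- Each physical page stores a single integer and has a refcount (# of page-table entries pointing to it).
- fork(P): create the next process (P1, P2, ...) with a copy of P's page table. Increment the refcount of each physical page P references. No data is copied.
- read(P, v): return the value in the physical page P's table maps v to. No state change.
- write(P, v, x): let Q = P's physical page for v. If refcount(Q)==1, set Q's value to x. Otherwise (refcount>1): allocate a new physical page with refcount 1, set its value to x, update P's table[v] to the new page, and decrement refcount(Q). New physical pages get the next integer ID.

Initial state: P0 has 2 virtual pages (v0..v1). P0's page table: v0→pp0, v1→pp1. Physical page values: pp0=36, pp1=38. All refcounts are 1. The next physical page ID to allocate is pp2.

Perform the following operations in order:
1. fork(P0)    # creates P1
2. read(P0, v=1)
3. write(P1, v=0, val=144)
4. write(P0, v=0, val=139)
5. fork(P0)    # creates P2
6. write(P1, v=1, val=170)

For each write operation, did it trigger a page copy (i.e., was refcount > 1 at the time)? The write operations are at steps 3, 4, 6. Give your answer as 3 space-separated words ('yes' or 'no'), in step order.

Op 1: fork(P0) -> P1. 2 ppages; refcounts: pp0:2 pp1:2
Op 2: read(P0, v1) -> 38. No state change.
Op 3: write(P1, v0, 144). refcount(pp0)=2>1 -> COPY to pp2. 3 ppages; refcounts: pp0:1 pp1:2 pp2:1
Op 4: write(P0, v0, 139). refcount(pp0)=1 -> write in place. 3 ppages; refcounts: pp0:1 pp1:2 pp2:1
Op 5: fork(P0) -> P2. 3 ppages; refcounts: pp0:2 pp1:3 pp2:1
Op 6: write(P1, v1, 170). refcount(pp1)=3>1 -> COPY to pp3. 4 ppages; refcounts: pp0:2 pp1:2 pp2:1 pp3:1

yes no yes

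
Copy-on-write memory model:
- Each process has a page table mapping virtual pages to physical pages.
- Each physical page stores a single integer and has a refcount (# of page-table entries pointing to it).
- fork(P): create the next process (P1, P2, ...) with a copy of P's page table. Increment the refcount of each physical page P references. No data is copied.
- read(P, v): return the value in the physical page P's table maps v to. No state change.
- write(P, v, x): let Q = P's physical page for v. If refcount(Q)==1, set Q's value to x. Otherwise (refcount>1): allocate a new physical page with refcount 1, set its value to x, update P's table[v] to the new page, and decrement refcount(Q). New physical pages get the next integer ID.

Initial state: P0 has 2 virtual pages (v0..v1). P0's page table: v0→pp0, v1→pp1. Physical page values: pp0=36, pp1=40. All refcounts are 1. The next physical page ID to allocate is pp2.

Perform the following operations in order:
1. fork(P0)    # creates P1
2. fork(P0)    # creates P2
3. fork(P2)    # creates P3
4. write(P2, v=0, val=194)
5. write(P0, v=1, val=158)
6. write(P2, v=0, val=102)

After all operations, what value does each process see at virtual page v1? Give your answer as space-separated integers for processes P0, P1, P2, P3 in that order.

Op 1: fork(P0) -> P1. 2 ppages; refcounts: pp0:2 pp1:2
Op 2: fork(P0) -> P2. 2 ppages; refcounts: pp0:3 pp1:3
Op 3: fork(P2) -> P3. 2 ppages; refcounts: pp0:4 pp1:4
Op 4: write(P2, v0, 194). refcount(pp0)=4>1 -> COPY to pp2. 3 ppages; refcounts: pp0:3 pp1:4 pp2:1
Op 5: write(P0, v1, 158). refcount(pp1)=4>1 -> COPY to pp3. 4 ppages; refcounts: pp0:3 pp1:3 pp2:1 pp3:1
Op 6: write(P2, v0, 102). refcount(pp2)=1 -> write in place. 4 ppages; refcounts: pp0:3 pp1:3 pp2:1 pp3:1
P0: v1 -> pp3 = 158
P1: v1 -> pp1 = 40
P2: v1 -> pp1 = 40
P3: v1 -> pp1 = 40

Answer: 158 40 40 40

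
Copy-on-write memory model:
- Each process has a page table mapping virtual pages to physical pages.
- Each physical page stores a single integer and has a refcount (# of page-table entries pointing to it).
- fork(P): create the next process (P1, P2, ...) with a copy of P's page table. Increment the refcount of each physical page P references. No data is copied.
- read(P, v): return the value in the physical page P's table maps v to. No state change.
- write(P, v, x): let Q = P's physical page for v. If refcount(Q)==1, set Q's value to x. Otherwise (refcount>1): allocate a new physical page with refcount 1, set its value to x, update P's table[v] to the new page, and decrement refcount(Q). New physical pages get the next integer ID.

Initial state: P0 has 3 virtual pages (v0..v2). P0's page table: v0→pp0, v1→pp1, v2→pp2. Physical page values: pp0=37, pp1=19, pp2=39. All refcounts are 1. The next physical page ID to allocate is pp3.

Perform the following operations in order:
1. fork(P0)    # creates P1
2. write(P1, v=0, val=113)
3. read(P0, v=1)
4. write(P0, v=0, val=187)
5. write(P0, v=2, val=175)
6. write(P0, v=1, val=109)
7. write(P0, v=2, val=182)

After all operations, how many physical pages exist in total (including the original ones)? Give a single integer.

Answer: 6

Derivation:
Op 1: fork(P0) -> P1. 3 ppages; refcounts: pp0:2 pp1:2 pp2:2
Op 2: write(P1, v0, 113). refcount(pp0)=2>1 -> COPY to pp3. 4 ppages; refcounts: pp0:1 pp1:2 pp2:2 pp3:1
Op 3: read(P0, v1) -> 19. No state change.
Op 4: write(P0, v0, 187). refcount(pp0)=1 -> write in place. 4 ppages; refcounts: pp0:1 pp1:2 pp2:2 pp3:1
Op 5: write(P0, v2, 175). refcount(pp2)=2>1 -> COPY to pp4. 5 ppages; refcounts: pp0:1 pp1:2 pp2:1 pp3:1 pp4:1
Op 6: write(P0, v1, 109). refcount(pp1)=2>1 -> COPY to pp5. 6 ppages; refcounts: pp0:1 pp1:1 pp2:1 pp3:1 pp4:1 pp5:1
Op 7: write(P0, v2, 182). refcount(pp4)=1 -> write in place. 6 ppages; refcounts: pp0:1 pp1:1 pp2:1 pp3:1 pp4:1 pp5:1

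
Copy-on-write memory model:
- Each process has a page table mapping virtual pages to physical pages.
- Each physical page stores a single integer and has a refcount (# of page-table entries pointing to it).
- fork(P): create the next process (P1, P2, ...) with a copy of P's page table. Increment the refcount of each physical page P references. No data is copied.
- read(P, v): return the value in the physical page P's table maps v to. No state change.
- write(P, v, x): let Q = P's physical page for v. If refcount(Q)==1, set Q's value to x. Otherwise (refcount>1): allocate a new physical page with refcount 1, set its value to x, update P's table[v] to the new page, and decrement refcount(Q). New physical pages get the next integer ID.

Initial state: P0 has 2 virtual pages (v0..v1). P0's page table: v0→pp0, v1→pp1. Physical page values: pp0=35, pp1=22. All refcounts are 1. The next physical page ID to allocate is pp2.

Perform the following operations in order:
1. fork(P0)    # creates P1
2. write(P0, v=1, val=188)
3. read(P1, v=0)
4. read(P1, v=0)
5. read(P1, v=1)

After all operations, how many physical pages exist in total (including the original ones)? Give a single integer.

Op 1: fork(P0) -> P1. 2 ppages; refcounts: pp0:2 pp1:2
Op 2: write(P0, v1, 188). refcount(pp1)=2>1 -> COPY to pp2. 3 ppages; refcounts: pp0:2 pp1:1 pp2:1
Op 3: read(P1, v0) -> 35. No state change.
Op 4: read(P1, v0) -> 35. No state change.
Op 5: read(P1, v1) -> 22. No state change.

Answer: 3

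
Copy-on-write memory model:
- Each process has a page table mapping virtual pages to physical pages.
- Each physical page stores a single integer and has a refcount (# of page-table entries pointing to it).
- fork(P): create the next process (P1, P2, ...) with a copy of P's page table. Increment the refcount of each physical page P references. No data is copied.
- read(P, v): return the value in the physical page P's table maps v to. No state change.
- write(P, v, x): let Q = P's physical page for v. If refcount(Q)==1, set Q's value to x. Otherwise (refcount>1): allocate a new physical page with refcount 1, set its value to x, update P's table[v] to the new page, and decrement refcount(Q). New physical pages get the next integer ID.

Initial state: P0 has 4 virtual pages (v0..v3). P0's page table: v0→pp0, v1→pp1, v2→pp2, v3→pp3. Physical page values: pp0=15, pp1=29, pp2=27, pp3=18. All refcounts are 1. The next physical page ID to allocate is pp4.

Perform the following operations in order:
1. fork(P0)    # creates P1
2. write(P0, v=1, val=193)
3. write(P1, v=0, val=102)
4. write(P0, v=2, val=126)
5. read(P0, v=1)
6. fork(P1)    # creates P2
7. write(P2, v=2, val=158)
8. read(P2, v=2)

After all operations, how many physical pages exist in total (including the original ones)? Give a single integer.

Answer: 8

Derivation:
Op 1: fork(P0) -> P1. 4 ppages; refcounts: pp0:2 pp1:2 pp2:2 pp3:2
Op 2: write(P0, v1, 193). refcount(pp1)=2>1 -> COPY to pp4. 5 ppages; refcounts: pp0:2 pp1:1 pp2:2 pp3:2 pp4:1
Op 3: write(P1, v0, 102). refcount(pp0)=2>1 -> COPY to pp5. 6 ppages; refcounts: pp0:1 pp1:1 pp2:2 pp3:2 pp4:1 pp5:1
Op 4: write(P0, v2, 126). refcount(pp2)=2>1 -> COPY to pp6. 7 ppages; refcounts: pp0:1 pp1:1 pp2:1 pp3:2 pp4:1 pp5:1 pp6:1
Op 5: read(P0, v1) -> 193. No state change.
Op 6: fork(P1) -> P2. 7 ppages; refcounts: pp0:1 pp1:2 pp2:2 pp3:3 pp4:1 pp5:2 pp6:1
Op 7: write(P2, v2, 158). refcount(pp2)=2>1 -> COPY to pp7. 8 ppages; refcounts: pp0:1 pp1:2 pp2:1 pp3:3 pp4:1 pp5:2 pp6:1 pp7:1
Op 8: read(P2, v2) -> 158. No state change.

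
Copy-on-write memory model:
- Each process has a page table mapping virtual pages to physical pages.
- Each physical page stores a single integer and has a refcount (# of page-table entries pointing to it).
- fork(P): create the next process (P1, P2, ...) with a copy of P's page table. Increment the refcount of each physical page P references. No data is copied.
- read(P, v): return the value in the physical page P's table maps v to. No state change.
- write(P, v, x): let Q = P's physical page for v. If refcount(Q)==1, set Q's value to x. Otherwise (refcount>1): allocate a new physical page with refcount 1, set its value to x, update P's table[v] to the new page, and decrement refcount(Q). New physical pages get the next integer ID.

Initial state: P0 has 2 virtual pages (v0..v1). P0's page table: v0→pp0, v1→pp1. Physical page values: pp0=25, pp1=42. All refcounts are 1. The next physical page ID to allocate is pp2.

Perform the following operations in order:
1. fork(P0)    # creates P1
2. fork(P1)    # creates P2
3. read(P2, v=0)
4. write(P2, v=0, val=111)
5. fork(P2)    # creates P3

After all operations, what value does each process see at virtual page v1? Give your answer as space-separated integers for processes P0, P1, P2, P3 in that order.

Answer: 42 42 42 42

Derivation:
Op 1: fork(P0) -> P1. 2 ppages; refcounts: pp0:2 pp1:2
Op 2: fork(P1) -> P2. 2 ppages; refcounts: pp0:3 pp1:3
Op 3: read(P2, v0) -> 25. No state change.
Op 4: write(P2, v0, 111). refcount(pp0)=3>1 -> COPY to pp2. 3 ppages; refcounts: pp0:2 pp1:3 pp2:1
Op 5: fork(P2) -> P3. 3 ppages; refcounts: pp0:2 pp1:4 pp2:2
P0: v1 -> pp1 = 42
P1: v1 -> pp1 = 42
P2: v1 -> pp1 = 42
P3: v1 -> pp1 = 42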